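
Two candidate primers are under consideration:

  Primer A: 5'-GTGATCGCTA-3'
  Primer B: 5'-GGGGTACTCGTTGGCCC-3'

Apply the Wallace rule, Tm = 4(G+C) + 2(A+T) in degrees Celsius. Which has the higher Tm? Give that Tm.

Primer B, 58°C

Primer A: A+T=5, G+C=5 → Tm = 2(5)+4(5) = 30°C
Primer B: A+T=5, G+C=12 → Tm = 2(5)+4(12) = 58°C
30°C vs 58°C → primer B is higher.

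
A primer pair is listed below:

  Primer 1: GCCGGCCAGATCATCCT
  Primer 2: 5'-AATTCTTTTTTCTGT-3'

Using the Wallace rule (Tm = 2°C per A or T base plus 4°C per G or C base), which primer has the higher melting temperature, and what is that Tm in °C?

Primer 1: A+T=6, G+C=11 → Tm = 2(6)+4(11) = 56°C
Primer 2: A+T=12, G+C=3 → Tm = 2(12)+4(3) = 36°C
56°C vs 36°C → primer 1 is higher.

Primer 1, 56°C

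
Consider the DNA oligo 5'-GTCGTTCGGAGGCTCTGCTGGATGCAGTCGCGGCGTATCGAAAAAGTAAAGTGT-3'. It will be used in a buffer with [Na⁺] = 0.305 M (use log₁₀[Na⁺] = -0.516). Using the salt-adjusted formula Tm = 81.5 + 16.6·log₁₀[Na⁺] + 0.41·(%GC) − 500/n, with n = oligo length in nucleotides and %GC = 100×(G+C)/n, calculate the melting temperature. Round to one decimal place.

Length n = 54. C=10, G=19, T=13, A=12
G+C = 29, so %GC = 29/54 × 100 = 53.704%
Salt term: 16.6 × (-0.516) = -8.566
GC term: 0.41 × 53.704 = 22.019; length term: −500/54 = −9.259
Tm = 81.5 + (-8.566) + 22.019 − 9.259 = 85.694 → 85.7°C

85.7°C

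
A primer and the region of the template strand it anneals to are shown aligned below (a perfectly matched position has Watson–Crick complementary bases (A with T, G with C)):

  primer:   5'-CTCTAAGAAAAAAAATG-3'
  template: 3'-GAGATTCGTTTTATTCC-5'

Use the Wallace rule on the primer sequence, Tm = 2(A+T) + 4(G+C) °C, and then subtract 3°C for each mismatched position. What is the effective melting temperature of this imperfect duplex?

Primer base counts: A=10, T=3, G=2, C=2 → A+T=13, G+C=4
Perfect-match Tm = 2(13) + 4(4) = 26 + 16 = 42°C
Mismatches (positions where the bases are not complementary): 3 (at positions 8, 13, 16)
Effective Tm = 42 − 3×3 = 42 − 9 = 33°C

33°C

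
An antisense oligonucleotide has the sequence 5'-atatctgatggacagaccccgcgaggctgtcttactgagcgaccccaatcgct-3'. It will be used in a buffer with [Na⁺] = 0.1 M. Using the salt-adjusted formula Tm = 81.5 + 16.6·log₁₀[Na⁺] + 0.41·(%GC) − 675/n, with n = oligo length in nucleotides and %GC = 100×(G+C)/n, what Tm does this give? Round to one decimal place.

Length n = 53. G=13, C=17, T=11, A=12
G+C = 30, so %GC = 30/53 × 100 = 56.604%
Salt term: 16.6 × (-1) = -16.6
GC term: 0.41 × 56.604 = 23.208; length term: −675/53 = −12.736
Tm = 81.5 + (-16.6) + 23.208 − 12.736 = 75.372 → 75.4°C

75.4°C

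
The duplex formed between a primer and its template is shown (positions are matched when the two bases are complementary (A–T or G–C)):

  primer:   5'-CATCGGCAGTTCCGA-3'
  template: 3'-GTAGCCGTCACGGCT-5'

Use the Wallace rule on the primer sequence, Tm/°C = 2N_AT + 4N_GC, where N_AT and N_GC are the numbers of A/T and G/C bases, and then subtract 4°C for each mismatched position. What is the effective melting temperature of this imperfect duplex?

Primer base counts: A=3, T=3, G=4, C=5 → A+T=6, G+C=9
Perfect-match Tm = 2(6) + 4(9) = 12 + 36 = 48°C
Mismatches (positions where the bases are not complementary): 1 (at position 11)
Effective Tm = 48 − 1×4 = 48 − 4 = 44°C

44°C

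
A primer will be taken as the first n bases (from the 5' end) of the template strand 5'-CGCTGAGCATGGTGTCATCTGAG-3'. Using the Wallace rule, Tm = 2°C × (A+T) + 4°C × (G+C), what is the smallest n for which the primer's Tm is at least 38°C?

n = 12

First 11 bases: CGCTGAGCATG → Tm = 36°C (< 38°C)
First 12 bases: CGCTGAGCATGG → Tm = 40°C (≥ 38°C)
Since every base adds ≥2°C, Tm only increases with n, so the threshold is first crossed at n = 12.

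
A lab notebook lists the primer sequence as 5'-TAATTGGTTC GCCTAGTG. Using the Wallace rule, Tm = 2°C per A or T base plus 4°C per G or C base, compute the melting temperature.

52°C

G=5, C=3, A=3, T=7
AT pairs contribute 10, GC pairs contribute 8.
Tm = 2×10 + 4×8 = 52°C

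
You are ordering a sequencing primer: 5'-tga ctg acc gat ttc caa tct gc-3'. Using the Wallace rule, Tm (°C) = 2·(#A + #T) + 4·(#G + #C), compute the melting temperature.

Counting bases: A=5, G=4, C=7, T=7
So N_AT = 12 and N_GC = 11.
Tm = 4·11 + 2·12 = 44 + 24 = 68°C

68°C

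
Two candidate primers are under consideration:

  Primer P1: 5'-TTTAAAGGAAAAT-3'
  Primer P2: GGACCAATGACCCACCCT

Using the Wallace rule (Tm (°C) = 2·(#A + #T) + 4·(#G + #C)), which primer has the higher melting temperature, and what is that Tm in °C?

Primer P1: A+T=11, G+C=2 → Tm = 2(11)+4(2) = 30°C
Primer P2: A+T=7, G+C=11 → Tm = 2(7)+4(11) = 58°C
30°C vs 58°C → primer P2 is higher.

Primer P2, 58°C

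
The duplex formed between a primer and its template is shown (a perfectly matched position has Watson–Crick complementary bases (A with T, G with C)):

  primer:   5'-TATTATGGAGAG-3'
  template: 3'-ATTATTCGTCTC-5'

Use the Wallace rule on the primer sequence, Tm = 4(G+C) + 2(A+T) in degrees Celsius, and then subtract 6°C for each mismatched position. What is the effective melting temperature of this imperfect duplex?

Primer base counts: A=4, T=4, G=4, C=0 → A+T=8, G+C=4
Perfect-match Tm = 2(8) + 4(4) = 16 + 16 = 32°C
Mismatches (positions where the bases are not complementary): 3 (at positions 3, 6, 8)
Effective Tm = 32 − 3×6 = 32 − 18 = 14°C

14°C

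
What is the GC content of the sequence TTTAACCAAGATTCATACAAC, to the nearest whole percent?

A=9, G=1, T=6, C=5
G+C = 1 + 5 = 6 out of 21 bases
%GC = 6/21 × 100 = 28.57% ≈ 29%

29%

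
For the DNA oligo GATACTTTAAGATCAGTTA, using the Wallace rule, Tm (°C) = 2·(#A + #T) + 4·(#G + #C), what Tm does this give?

48°C

G=3, T=7, A=7, C=2
AT pairs contribute 14, GC pairs contribute 5.
Tm = 2×14 + 4×5 = 48°C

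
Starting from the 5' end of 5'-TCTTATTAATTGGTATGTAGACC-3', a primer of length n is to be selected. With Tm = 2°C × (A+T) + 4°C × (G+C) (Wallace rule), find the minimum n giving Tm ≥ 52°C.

n = 21

First 20 bases: TCTTATTAATTGGTATGTAG → Tm = 50°C (< 52°C)
First 21 bases: TCTTATTAATTGGTATGTAGA → Tm = 52°C (≥ 52°C)
Since every base adds ≥2°C, Tm only increases with n, so the threshold is first crossed at n = 21.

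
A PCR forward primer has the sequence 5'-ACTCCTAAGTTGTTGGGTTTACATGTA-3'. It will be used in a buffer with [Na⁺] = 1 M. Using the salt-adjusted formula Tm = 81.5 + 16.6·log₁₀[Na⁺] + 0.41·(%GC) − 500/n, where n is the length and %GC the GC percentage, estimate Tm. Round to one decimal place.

Length n = 27. C=4, T=11, G=6, A=6
G+C = 10, so %GC = 10/27 × 100 = 37.037%
Salt term: 16.6 × (0) = 0
GC term: 0.41 × 37.037 = 15.185; length term: −500/27 = −18.519
Tm = 81.5 + (0) + 15.185 − 18.519 = 78.166 → 78.2°C

78.2°C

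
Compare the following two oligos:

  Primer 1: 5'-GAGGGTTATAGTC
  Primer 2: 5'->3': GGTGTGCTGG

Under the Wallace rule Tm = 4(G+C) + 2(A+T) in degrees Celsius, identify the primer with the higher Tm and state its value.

Primer 1: A+T=7, G+C=6 → Tm = 2(7)+4(6) = 38°C
Primer 2: A+T=3, G+C=7 → Tm = 2(3)+4(7) = 34°C
38°C vs 34°C → primer 1 is higher.

Primer 1, 38°C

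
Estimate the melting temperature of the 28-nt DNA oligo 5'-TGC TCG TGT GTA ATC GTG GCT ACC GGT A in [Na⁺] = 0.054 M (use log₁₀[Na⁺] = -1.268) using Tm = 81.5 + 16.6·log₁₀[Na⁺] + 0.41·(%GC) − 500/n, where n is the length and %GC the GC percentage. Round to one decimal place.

Length n = 28. Base counts: G=9, A=4, T=9, C=6
G+C = 15, so %GC = 15/28 × 100 = 53.571%
Salt term: 16.6 × (-1.268) = -21.049
GC term: 0.41 × 53.571 = 21.964; length term: −500/28 = −17.857
Tm = 81.5 + (-21.049) + 21.964 − 17.857 = 64.558 → 64.6°C

64.6°C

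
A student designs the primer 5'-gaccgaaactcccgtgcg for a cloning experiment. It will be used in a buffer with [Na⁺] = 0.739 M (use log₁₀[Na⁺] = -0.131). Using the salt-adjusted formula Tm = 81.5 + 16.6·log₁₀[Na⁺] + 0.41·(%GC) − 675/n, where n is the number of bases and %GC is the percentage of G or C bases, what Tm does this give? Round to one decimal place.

Length n = 18. Counting bases: A=4, C=7, G=5, T=2
G+C = 12, so %GC = 12/18 × 100 = 66.667%
Salt term: 16.6 × (-0.131) = -2.175
GC term: 0.41 × 66.667 = 27.333; length term: −675/18 = −37.5
Tm = 81.5 + (-2.175) + 27.333 − 37.5 = 69.158 → 69.2°C

69.2°C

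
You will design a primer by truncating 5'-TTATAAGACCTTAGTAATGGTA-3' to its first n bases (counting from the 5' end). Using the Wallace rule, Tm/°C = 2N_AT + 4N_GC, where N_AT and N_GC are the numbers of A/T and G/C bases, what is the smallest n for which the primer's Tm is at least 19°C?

First 8 bases: TTATAAGA → Tm = 18°C (< 19°C)
First 9 bases: TTATAAGAC → Tm = 22°C (≥ 19°C)
Each additional base adds 2°C (A/T) or 4°C (G/C), so Tm is non-decreasing in n; n = 9 is the first length to reach 19°C.

n = 9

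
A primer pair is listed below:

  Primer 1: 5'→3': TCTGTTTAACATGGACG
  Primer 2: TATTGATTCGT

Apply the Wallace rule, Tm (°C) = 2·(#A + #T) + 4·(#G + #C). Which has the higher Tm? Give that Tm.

Primer 1, 48°C

Primer 1: A+T=10, G+C=7 → Tm = 2(10)+4(7) = 48°C
Primer 2: A+T=8, G+C=3 → Tm = 2(8)+4(3) = 28°C
48°C vs 28°C → primer 1 is higher.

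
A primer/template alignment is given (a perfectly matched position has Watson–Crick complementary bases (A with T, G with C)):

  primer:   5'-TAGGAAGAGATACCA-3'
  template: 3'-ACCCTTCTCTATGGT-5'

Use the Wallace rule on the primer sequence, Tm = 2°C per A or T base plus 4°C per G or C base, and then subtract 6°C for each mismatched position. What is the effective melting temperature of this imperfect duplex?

Primer base counts: A=7, T=2, G=4, C=2 → A+T=9, G+C=6
Perfect-match Tm = 2(9) + 4(6) = 18 + 24 = 42°C
Mismatches (positions where the bases are not complementary): 1 (at position 2)
Effective Tm = 42 − 1×6 = 42 − 6 = 36°C

36°C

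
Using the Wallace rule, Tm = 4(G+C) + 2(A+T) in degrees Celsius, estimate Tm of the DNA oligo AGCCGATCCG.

34°C

Base counts: G=3, A=2, C=4, T=1
So N_AT = 3 and N_GC = 7.
Tm = 4·7 + 2·3 = 28 + 6 = 34°C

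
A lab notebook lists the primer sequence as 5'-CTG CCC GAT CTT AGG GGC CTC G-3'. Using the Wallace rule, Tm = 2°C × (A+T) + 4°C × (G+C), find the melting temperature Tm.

C=8, T=5, G=7, A=2
So N_AT = 7 and N_GC = 15.
Tm = 2(7) + 4(15) = 14 + 60 = 74°C

74°C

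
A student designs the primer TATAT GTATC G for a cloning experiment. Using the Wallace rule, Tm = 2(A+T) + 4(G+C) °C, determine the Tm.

28°C

Scanning the sequence gives C=1, G=2, T=5, A=3.
A+T = 8, G+C = 3
Tm = 2(8) + 4(3) = 16 + 12 = 28°C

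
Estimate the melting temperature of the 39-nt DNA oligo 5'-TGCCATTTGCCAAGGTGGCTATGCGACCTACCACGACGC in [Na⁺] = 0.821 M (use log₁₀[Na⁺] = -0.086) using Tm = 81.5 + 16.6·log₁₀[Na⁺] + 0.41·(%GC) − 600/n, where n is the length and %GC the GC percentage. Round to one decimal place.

Length n = 39. Scanning the sequence gives G=10, A=8, C=13, T=8.
G+C = 23, so %GC = 23/39 × 100 = 58.974%
Salt term: 16.6 × (-0.086) = -1.428
GC term: 0.41 × 58.974 = 24.179; length term: −600/39 = −15.385
Tm = 81.5 + (-1.428) + 24.179 − 15.385 = 88.866 → 88.9°C

88.9°C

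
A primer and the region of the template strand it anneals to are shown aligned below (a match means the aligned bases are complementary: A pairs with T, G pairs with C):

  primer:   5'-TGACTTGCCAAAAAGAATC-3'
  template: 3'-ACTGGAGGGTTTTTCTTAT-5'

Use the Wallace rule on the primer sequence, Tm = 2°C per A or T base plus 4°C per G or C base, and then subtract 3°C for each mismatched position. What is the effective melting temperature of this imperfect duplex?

43°C

Primer base counts: A=8, T=4, G=3, C=4 → A+T=12, G+C=7
Perfect-match Tm = 2(12) + 4(7) = 24 + 28 = 52°C
Mismatches (positions where the bases are not complementary): 3 (at positions 5, 7, 19)
Effective Tm = 52 − 3×3 = 52 − 9 = 43°C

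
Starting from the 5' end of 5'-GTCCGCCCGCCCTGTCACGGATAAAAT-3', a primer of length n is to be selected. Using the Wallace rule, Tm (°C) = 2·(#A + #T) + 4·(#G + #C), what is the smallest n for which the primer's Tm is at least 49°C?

First 13 bases: GTCCGCCCGCCCT → Tm = 48°C (< 49°C)
First 14 bases: GTCCGCCCGCCCTG → Tm = 52°C (≥ 49°C)
Each additional base adds 2°C (A/T) or 4°C (G/C), so Tm is non-decreasing in n; n = 14 is the first length to reach 49°C.

n = 14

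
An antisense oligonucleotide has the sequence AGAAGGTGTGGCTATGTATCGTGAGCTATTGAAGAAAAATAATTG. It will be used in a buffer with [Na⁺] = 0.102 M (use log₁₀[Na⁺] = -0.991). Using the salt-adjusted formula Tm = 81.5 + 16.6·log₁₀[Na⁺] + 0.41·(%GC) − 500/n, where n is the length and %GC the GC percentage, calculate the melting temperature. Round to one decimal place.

68.5°C

Length n = 45. Scanning the sequence gives G=13, T=13, A=16, C=3.
G+C = 16, so %GC = 16/45 × 100 = 35.556%
Salt term: 16.6 × (-0.991) = -16.451
GC term: 0.41 × 35.556 = 14.578; length term: −500/45 = −11.111
Tm = 81.5 + (-16.451) + 14.578 − 11.111 = 68.516 → 68.5°C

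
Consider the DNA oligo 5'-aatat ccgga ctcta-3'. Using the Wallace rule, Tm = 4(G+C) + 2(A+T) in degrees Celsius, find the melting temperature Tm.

A=5, G=2, C=4, T=4
AT pairs contribute 9, GC pairs contribute 6.
Tm = 2×9 + 4×6 = 42°C

42°C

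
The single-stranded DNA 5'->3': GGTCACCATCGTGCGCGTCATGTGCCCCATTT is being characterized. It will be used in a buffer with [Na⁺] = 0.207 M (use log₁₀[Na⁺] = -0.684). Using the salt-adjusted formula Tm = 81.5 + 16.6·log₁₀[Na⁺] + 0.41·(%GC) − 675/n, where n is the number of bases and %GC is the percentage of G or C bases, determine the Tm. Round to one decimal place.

73.4°C

Length n = 32. C=11, T=9, A=4, G=8
G+C = 19, so %GC = 19/32 × 100 = 59.375%
Salt term: 16.6 × (-0.684) = -11.354
GC term: 0.41 × 59.375 = 24.344; length term: −675/32 = −21.094
Tm = 81.5 + (-11.354) + 24.344 − 21.094 = 73.396 → 73.4°C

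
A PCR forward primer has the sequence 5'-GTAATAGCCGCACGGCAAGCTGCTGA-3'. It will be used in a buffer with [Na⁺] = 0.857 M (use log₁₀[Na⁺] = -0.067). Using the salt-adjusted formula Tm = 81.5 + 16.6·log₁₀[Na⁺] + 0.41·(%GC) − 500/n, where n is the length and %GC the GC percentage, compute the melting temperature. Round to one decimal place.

84.8°C

Length n = 26. Scanning the sequence gives T=4, A=7, C=7, G=8.
G+C = 15, so %GC = 15/26 × 100 = 57.692%
Salt term: 16.6 × (-0.067) = -1.112
GC term: 0.41 × 57.692 = 23.654; length term: −500/26 = −19.231
Tm = 81.5 + (-1.112) + 23.654 − 19.231 = 84.811 → 84.8°C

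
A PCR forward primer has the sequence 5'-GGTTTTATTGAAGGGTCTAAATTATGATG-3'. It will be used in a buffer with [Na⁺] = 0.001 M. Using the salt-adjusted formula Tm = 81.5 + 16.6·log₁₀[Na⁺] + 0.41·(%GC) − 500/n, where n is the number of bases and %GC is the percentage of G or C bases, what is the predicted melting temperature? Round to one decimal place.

27.2°C

Length n = 29. Base counts: A=8, C=1, T=12, G=8
G+C = 9, so %GC = 9/29 × 100 = 31.034%
Salt term: 16.6 × (-3) = -49.8
GC term: 0.41 × 31.034 = 12.724; length term: −500/29 = −17.241
Tm = 81.5 + (-49.8) + 12.724 − 17.241 = 27.183 → 27.2°C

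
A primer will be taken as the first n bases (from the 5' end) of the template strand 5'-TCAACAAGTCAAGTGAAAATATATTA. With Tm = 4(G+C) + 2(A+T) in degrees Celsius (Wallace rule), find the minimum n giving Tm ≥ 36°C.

n = 13

First 12 bases: TCAACAAGTCAA → Tm = 32°C (< 36°C)
First 13 bases: TCAACAAGTCAAG → Tm = 36°C (≥ 36°C)
Each additional base adds 2°C (A/T) or 4°C (G/C), so Tm is non-decreasing in n; n = 13 is the first length to reach 36°C.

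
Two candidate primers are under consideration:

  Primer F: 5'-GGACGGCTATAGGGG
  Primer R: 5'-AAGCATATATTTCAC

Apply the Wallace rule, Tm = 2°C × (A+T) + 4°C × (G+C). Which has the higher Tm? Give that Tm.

Primer F, 50°C

Primer F: A+T=5, G+C=10 → Tm = 2(5)+4(10) = 50°C
Primer R: A+T=11, G+C=4 → Tm = 2(11)+4(4) = 38°C
50°C vs 38°C → primer F is higher.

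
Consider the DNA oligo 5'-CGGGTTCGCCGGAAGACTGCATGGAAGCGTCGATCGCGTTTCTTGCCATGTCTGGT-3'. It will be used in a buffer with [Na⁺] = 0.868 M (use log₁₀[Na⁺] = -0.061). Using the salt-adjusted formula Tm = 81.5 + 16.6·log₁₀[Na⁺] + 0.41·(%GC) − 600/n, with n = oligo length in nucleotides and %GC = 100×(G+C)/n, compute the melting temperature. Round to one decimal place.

Length n = 56. C=14, G=19, T=15, A=8
G+C = 33, so %GC = 33/56 × 100 = 58.929%
Salt term: 16.6 × (-0.061) = -1.013
GC term: 0.41 × 58.929 = 24.161; length term: −600/56 = −10.714
Tm = 81.5 + (-1.013) + 24.161 − 10.714 = 93.934 → 93.9°C

93.9°C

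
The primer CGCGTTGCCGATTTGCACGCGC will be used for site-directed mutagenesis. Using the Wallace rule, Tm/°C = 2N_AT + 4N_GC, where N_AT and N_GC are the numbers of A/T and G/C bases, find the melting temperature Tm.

Counting bases: T=5, G=7, C=8, A=2
AT pairs contribute 7, GC pairs contribute 15.
Tm = 2×7 + 4×15 = 74°C

74°C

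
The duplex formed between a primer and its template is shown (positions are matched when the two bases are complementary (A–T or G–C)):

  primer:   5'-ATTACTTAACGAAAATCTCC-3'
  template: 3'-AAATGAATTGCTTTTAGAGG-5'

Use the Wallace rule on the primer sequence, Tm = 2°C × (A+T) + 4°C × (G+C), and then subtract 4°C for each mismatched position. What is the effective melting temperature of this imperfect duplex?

48°C

Primer base counts: A=8, T=6, G=1, C=5 → A+T=14, G+C=6
Perfect-match Tm = 2(14) + 4(6) = 28 + 24 = 52°C
Mismatches (positions where the bases are not complementary): 1 (at position 1)
Effective Tm = 52 − 1×4 = 52 − 4 = 48°C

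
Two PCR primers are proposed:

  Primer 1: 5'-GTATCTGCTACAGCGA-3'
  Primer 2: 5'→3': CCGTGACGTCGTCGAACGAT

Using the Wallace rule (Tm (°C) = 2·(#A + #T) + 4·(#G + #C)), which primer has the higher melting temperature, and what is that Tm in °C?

Primer 1: A+T=8, G+C=8 → Tm = 2(8)+4(8) = 48°C
Primer 2: A+T=8, G+C=12 → Tm = 2(8)+4(12) = 64°C
48°C vs 64°C → primer 2 is higher.

Primer 2, 64°C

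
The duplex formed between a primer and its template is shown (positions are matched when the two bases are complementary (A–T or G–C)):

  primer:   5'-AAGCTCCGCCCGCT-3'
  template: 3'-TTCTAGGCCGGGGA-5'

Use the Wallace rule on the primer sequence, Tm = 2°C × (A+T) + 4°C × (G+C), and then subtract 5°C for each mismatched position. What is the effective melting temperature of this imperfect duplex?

33°C

Primer base counts: A=2, T=2, G=3, C=7 → A+T=4, G+C=10
Perfect-match Tm = 2(4) + 4(10) = 8 + 40 = 48°C
Mismatches (positions where the bases are not complementary): 3 (at positions 4, 9, 12)
Effective Tm = 48 − 3×5 = 48 − 15 = 33°C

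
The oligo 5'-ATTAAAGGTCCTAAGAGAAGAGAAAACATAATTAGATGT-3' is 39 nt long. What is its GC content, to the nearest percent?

28%

Counting bases: A=19, G=8, T=9, C=3
G+C = 8 + 3 = 11 out of 39 bases
%GC = 11/39 × 100 = 28.21% ≈ 28%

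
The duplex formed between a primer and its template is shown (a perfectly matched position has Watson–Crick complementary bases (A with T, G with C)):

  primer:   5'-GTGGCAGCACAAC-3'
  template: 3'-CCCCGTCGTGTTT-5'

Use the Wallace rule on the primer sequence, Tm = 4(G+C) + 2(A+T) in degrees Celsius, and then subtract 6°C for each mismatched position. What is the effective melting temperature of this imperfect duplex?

Primer base counts: A=4, T=1, G=4, C=4 → A+T=5, G+C=8
Perfect-match Tm = 2(5) + 4(8) = 10 + 32 = 42°C
Mismatches (positions where the bases are not complementary): 2 (at positions 2, 13)
Effective Tm = 42 − 2×6 = 42 − 12 = 30°C

30°C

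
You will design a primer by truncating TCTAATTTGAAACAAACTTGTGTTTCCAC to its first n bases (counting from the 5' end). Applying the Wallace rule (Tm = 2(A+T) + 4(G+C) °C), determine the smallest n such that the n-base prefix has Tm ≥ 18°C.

n = 8

First 7 bases: TCTAATT → Tm = 16°C (< 18°C)
First 8 bases: TCTAATTT → Tm = 18°C (≥ 18°C)
Since every base adds ≥2°C, Tm only increases with n, so the threshold is first crossed at n = 8.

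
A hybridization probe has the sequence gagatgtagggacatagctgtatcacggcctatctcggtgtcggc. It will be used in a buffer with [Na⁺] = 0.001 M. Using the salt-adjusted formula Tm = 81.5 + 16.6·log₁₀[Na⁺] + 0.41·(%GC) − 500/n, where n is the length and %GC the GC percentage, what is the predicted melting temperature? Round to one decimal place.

43.4°C

Length n = 45. T=11, C=10, A=9, G=15
G+C = 25, so %GC = 25/45 × 100 = 55.556%
Salt term: 16.6 × (-3) = -49.8
GC term: 0.41 × 55.556 = 22.778; length term: −500/45 = −11.111
Tm = 81.5 + (-49.8) + 22.778 − 11.111 = 43.367 → 43.4°C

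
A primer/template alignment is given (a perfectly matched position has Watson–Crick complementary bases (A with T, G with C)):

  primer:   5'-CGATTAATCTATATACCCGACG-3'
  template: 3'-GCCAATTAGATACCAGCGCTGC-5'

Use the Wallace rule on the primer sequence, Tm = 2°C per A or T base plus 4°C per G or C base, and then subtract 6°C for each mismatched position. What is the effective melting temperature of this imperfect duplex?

Primer base counts: A=7, T=6, G=3, C=6 → A+T=13, G+C=9
Perfect-match Tm = 2(13) + 4(9) = 26 + 36 = 62°C
Mismatches (positions where the bases are not complementary): 5 (at positions 3, 13, 14, 15, 17)
Effective Tm = 62 − 5×6 = 62 − 30 = 32°C

32°C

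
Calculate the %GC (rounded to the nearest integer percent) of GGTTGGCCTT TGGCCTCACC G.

67%

Counting bases: A=1, C=7, G=7, T=6
G+C = 7 + 7 = 14 out of 21 bases
%GC = 14/21 × 100 = 66.67% ≈ 67%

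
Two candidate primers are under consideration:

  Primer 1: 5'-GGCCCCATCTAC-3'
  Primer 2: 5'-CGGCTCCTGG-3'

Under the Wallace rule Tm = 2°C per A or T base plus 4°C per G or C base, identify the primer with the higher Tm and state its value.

Primer 1, 40°C

Primer 1: A+T=4, G+C=8 → Tm = 2(4)+4(8) = 40°C
Primer 2: A+T=2, G+C=8 → Tm = 2(2)+4(8) = 36°C
40°C vs 36°C → primer 1 is higher.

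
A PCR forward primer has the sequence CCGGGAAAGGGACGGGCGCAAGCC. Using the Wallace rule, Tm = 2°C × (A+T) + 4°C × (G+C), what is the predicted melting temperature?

Base counts: C=7, G=11, T=0, A=6
A+T = 6, G+C = 18
Tm = 2(6) + 4(18) = 12 + 72 = 84°C

84°C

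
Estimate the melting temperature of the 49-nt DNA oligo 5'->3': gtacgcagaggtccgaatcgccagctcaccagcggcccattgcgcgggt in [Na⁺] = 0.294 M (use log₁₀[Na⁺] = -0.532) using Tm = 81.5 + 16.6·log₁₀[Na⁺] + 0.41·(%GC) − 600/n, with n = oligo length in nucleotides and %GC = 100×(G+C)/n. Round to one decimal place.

Length n = 49. Scanning the sequence gives G=16, C=17, A=9, T=7.
G+C = 33, so %GC = 33/49 × 100 = 67.347%
Salt term: 16.6 × (-0.532) = -8.831
GC term: 0.41 × 67.347 = 27.612; length term: −600/49 = −12.245
Tm = 81.5 + (-8.831) + 27.612 − 12.245 = 88.036 → 88.0°C

88.0°C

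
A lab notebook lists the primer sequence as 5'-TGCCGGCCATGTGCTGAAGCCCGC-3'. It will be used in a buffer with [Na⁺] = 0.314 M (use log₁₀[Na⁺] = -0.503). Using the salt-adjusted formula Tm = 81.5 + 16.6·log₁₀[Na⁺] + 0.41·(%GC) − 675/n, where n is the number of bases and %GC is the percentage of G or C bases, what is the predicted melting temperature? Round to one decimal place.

74.1°C

Length n = 24. Scanning the sequence gives T=4, A=3, C=9, G=8.
G+C = 17, so %GC = 17/24 × 100 = 70.833%
Salt term: 16.6 × (-0.503) = -8.35
GC term: 0.41 × 70.833 = 29.042; length term: −675/24 = −28.125
Tm = 81.5 + (-8.35) + 29.042 − 28.125 = 74.067 → 74.1°C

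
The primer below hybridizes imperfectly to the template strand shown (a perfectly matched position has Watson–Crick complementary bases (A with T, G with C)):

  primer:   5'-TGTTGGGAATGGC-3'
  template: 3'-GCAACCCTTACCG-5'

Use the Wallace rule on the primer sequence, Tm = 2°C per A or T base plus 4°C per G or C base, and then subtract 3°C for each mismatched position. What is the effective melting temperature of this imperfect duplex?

Primer base counts: A=2, T=4, G=6, C=1 → A+T=6, G+C=7
Perfect-match Tm = 2(6) + 4(7) = 12 + 28 = 40°C
Mismatches (positions where the bases are not complementary): 1 (at position 1)
Effective Tm = 40 − 1×3 = 40 − 3 = 37°C

37°C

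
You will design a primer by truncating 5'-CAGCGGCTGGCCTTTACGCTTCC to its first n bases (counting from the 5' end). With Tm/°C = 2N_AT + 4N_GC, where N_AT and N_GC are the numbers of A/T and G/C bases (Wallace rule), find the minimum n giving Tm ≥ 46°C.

n = 13

First 12 bases: CAGCGGCTGGCC → Tm = 44°C (< 46°C)
First 13 bases: CAGCGGCTGGCCT → Tm = 46°C (≥ 46°C)
Since every base adds ≥2°C, Tm only increases with n, so the threshold is first crossed at n = 13.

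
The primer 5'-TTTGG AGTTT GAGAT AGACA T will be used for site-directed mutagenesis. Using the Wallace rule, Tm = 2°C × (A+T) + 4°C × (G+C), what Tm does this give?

Scanning the sequence gives G=6, A=6, T=8, C=1.
So N_AT = 14 and N_GC = 7.
Tm = 2×14 + 4×7 = 56°C

56°C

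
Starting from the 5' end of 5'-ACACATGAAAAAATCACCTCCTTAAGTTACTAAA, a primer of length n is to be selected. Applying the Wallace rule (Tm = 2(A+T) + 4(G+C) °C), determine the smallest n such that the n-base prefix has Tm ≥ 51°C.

First 19 bases: ACACATGAAAAAATCACCT → Tm = 50°C (< 51°C)
First 20 bases: ACACATGAAAAAATCACCTC → Tm = 54°C (≥ 51°C)
Since every base adds ≥2°C, Tm only increases with n, so the threshold is first crossed at n = 20.

n = 20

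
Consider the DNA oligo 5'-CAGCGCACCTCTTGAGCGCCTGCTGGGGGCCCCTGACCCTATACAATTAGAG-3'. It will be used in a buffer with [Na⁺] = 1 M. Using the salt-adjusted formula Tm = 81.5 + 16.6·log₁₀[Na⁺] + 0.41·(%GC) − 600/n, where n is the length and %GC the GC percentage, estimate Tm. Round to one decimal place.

Length n = 52. Base counts: T=10, A=10, C=18, G=14
G+C = 32, so %GC = 32/52 × 100 = 61.538%
Salt term: 16.6 × (0) = 0
GC term: 0.41 × 61.538 = 25.231; length term: −600/52 = −11.538
Tm = 81.5 + (0) + 25.231 − 11.538 = 95.193 → 95.2°C

95.2°C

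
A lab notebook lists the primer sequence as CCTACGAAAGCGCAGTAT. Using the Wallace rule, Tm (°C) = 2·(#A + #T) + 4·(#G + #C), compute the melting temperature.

C=5, T=3, A=6, G=4
So N_AT = 9 and N_GC = 9.
Tm = 2(9) + 4(9) = 18 + 36 = 54°C

54°C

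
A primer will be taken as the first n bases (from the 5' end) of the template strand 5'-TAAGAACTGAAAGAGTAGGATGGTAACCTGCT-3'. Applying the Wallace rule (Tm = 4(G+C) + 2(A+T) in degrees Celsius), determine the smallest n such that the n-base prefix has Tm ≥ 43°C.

n = 17

First 16 bases: TAAGAACTGAAAGAGT → Tm = 42°C (< 43°C)
First 17 bases: TAAGAACTGAAAGAGTA → Tm = 44°C (≥ 43°C)
Since every base adds ≥2°C, Tm only increases with n, so the threshold is first crossed at n = 17.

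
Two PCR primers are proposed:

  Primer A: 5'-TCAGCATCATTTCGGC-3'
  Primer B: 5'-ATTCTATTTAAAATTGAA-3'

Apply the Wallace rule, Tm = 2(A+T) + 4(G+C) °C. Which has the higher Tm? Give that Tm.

Primer A: A+T=8, G+C=8 → Tm = 2(8)+4(8) = 48°C
Primer B: A+T=16, G+C=2 → Tm = 2(16)+4(2) = 40°C
48°C vs 40°C → primer A is higher.

Primer A, 48°C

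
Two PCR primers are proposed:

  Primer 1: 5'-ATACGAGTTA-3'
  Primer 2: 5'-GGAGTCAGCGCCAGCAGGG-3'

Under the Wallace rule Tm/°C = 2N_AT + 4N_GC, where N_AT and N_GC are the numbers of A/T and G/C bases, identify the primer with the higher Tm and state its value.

Primer 2, 66°C

Primer 1: A+T=7, G+C=3 → Tm = 2(7)+4(3) = 26°C
Primer 2: A+T=5, G+C=14 → Tm = 2(5)+4(14) = 66°C
26°C vs 66°C → primer 2 is higher.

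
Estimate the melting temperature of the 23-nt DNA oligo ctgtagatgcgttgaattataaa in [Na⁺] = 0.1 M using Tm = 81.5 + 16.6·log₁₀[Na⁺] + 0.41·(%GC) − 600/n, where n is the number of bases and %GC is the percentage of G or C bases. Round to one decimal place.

51.3°C

Length n = 23. Scanning the sequence gives T=8, A=8, C=2, G=5.
G+C = 7, so %GC = 7/23 × 100 = 30.435%
Salt term: 16.6 × (-1) = -16.6
GC term: 0.41 × 30.435 = 12.478; length term: −600/23 = −26.087
Tm = 81.5 + (-16.6) + 12.478 − 26.087 = 51.291 → 51.3°C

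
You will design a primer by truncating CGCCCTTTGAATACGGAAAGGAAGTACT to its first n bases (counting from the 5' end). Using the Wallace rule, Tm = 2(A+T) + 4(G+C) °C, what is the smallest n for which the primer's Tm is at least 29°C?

First 8 bases: CGCCCTTT → Tm = 26°C (< 29°C)
First 9 bases: CGCCCTTTG → Tm = 30°C (≥ 29°C)
Each additional base adds 2°C (A/T) or 4°C (G/C), so Tm is non-decreasing in n; n = 9 is the first length to reach 29°C.

n = 9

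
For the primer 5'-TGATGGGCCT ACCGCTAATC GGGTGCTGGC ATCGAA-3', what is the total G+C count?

21

Scanning the sequence gives G=12, T=8, A=7, C=9.
Total G or C: 12 + 9 = 21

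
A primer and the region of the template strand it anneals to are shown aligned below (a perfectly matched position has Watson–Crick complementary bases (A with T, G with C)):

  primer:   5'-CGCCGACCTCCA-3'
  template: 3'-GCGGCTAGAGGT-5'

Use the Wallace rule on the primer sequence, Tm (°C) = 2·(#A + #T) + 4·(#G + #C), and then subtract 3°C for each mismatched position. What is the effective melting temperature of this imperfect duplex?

39°C

Primer base counts: A=2, T=1, G=2, C=7 → A+T=3, G+C=9
Perfect-match Tm = 2(3) + 4(9) = 6 + 36 = 42°C
Mismatches (positions where the bases are not complementary): 1 (at position 7)
Effective Tm = 42 − 1×3 = 42 − 3 = 39°C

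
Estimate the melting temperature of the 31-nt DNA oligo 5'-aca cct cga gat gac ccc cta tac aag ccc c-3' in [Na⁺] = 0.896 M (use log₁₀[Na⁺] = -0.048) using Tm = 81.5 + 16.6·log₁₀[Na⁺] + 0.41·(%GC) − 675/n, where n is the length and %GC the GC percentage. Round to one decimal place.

Length n = 31. A=9, G=4, T=4, C=14
G+C = 18, so %GC = 18/31 × 100 = 58.065%
Salt term: 16.6 × (-0.048) = -0.797
GC term: 0.41 × 58.065 = 23.807; length term: −675/31 = −21.774
Tm = 81.5 + (-0.797) + 23.807 − 21.774 = 82.736 → 82.7°C

82.7°C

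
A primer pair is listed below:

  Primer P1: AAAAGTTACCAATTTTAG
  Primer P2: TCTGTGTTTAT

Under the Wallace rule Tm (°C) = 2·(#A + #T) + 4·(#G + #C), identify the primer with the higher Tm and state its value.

Primer P1, 44°C

Primer P1: A+T=14, G+C=4 → Tm = 2(14)+4(4) = 44°C
Primer P2: A+T=8, G+C=3 → Tm = 2(8)+4(3) = 28°C
44°C vs 28°C → primer P1 is higher.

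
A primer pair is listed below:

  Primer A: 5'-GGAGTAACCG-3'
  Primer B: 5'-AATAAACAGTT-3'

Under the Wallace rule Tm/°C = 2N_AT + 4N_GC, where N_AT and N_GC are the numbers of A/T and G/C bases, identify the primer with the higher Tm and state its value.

Primer A, 32°C

Primer A: A+T=4, G+C=6 → Tm = 2(4)+4(6) = 32°C
Primer B: A+T=9, G+C=2 → Tm = 2(9)+4(2) = 26°C
32°C vs 26°C → primer A is higher.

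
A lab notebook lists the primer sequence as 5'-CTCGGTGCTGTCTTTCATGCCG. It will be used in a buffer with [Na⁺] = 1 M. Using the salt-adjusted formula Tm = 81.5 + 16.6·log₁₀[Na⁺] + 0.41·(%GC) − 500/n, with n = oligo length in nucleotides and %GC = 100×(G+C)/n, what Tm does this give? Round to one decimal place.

83.0°C

Length n = 22. Scanning the sequence gives C=7, T=8, G=6, A=1.
G+C = 13, so %GC = 13/22 × 100 = 59.091%
Salt term: 16.6 × (0) = 0
GC term: 0.41 × 59.091 = 24.227; length term: −500/22 = −22.727
Tm = 81.5 + (0) + 24.227 − 22.727 = 83 → 83.0°C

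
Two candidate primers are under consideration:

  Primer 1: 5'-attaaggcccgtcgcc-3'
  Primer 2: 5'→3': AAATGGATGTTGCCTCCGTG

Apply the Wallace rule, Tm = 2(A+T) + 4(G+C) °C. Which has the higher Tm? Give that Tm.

Primer 1: A+T=6, G+C=10 → Tm = 2(6)+4(10) = 52°C
Primer 2: A+T=10, G+C=10 → Tm = 2(10)+4(10) = 60°C
52°C vs 60°C → primer 2 is higher.

Primer 2, 60°C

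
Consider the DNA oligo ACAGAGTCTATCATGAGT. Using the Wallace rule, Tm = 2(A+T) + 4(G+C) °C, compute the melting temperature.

Scanning the sequence gives A=6, C=3, T=5, G=4.
A+T = 11, G+C = 7
Tm = 2(11) + 4(7) = 22 + 28 = 50°C

50°C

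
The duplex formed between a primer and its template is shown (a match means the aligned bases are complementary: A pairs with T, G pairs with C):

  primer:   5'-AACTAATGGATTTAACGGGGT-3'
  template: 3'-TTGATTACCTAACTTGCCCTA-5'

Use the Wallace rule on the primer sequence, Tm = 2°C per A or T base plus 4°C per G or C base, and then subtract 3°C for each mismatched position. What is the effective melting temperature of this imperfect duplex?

Primer base counts: A=7, T=6, G=6, C=2 → A+T=13, G+C=8
Perfect-match Tm = 2(13) + 4(8) = 26 + 32 = 58°C
Mismatches (positions where the bases are not complementary): 2 (at positions 13, 20)
Effective Tm = 58 − 2×3 = 58 − 6 = 52°C

52°C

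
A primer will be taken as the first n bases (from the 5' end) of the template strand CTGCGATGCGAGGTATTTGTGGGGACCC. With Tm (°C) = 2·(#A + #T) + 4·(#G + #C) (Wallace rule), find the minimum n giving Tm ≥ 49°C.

First 15 bases: CTGCGATGCGAGGTA → Tm = 48°C (< 49°C)
First 16 bases: CTGCGATGCGAGGTAT → Tm = 50°C (≥ 49°C)
Each additional base adds 2°C (A/T) or 4°C (G/C), so Tm is non-decreasing in n; n = 16 is the first length to reach 49°C.

n = 16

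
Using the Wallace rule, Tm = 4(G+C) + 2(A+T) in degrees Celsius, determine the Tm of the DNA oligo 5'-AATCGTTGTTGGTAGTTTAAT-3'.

Scanning the sequence gives T=10, G=5, A=5, C=1.
So N_AT = 15 and N_GC = 6.
Tm = 2(15) + 4(6) = 30 + 24 = 54°C

54°C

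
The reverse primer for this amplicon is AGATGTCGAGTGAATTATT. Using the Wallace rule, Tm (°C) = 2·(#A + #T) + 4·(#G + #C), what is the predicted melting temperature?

Counting bases: T=7, A=6, C=1, G=5
So N_AT = 13 and N_GC = 6.
Tm = 4·6 + 2·13 = 24 + 26 = 50°C

50°C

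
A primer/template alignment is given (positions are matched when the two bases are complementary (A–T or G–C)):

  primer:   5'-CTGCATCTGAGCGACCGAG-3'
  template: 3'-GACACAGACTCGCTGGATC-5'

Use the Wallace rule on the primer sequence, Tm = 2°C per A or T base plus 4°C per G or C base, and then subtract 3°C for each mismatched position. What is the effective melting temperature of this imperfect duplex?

53°C

Primer base counts: A=4, T=3, G=6, C=6 → A+T=7, G+C=12
Perfect-match Tm = 2(7) + 4(12) = 14 + 48 = 62°C
Mismatches (positions where the bases are not complementary): 3 (at positions 4, 5, 17)
Effective Tm = 62 − 3×3 = 62 − 9 = 53°C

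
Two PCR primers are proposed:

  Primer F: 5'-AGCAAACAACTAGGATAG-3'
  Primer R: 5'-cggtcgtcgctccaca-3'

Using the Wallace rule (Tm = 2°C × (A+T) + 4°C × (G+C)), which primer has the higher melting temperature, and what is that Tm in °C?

Primer R, 54°C

Primer F: A+T=11, G+C=7 → Tm = 2(11)+4(7) = 50°C
Primer R: A+T=5, G+C=11 → Tm = 2(5)+4(11) = 54°C
50°C vs 54°C → primer R is higher.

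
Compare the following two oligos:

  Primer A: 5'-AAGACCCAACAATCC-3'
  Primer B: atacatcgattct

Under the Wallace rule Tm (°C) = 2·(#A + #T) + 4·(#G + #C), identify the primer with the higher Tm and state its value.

Primer A, 44°C

Primer A: A+T=8, G+C=7 → Tm = 2(8)+4(7) = 44°C
Primer B: A+T=9, G+C=4 → Tm = 2(9)+4(4) = 34°C
44°C vs 34°C → primer A is higher.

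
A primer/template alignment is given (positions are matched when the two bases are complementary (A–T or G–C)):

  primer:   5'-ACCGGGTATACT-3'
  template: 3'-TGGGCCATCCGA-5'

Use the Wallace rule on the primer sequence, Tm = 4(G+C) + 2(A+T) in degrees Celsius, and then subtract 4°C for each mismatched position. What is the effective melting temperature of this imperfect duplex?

Primer base counts: A=3, T=3, G=3, C=3 → A+T=6, G+C=6
Perfect-match Tm = 2(6) + 4(6) = 12 + 24 = 36°C
Mismatches (positions where the bases are not complementary): 3 (at positions 4, 9, 10)
Effective Tm = 36 − 3×4 = 36 − 12 = 24°C

24°C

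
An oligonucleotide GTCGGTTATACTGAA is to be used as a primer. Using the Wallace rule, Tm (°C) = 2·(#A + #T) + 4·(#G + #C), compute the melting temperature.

Base counts: T=5, A=4, G=4, C=2
AT pairs contribute 9, GC pairs contribute 6.
Tm = 2×9 + 4×6 = 42°C

42°C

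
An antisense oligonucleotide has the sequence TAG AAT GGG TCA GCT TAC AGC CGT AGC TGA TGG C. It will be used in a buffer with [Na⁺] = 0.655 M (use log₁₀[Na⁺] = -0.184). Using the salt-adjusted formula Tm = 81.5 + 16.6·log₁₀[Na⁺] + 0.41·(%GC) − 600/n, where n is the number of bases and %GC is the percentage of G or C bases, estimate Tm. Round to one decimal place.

82.5°C

Length n = 34. Scanning the sequence gives A=8, C=7, T=8, G=11.
G+C = 18, so %GC = 18/34 × 100 = 52.941%
Salt term: 16.6 × (-0.184) = -3.054
GC term: 0.41 × 52.941 = 21.706; length term: −600/34 = −17.647
Tm = 81.5 + (-3.054) + 21.706 − 17.647 = 82.505 → 82.5°C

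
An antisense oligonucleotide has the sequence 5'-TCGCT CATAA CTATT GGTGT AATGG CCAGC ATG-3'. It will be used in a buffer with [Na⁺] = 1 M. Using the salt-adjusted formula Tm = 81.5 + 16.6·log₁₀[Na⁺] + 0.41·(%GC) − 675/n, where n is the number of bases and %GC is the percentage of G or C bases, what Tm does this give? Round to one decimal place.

79.7°C

Length n = 33. Scanning the sequence gives A=8, C=7, G=8, T=10.
G+C = 15, so %GC = 15/33 × 100 = 45.455%
Salt term: 16.6 × (0) = 0
GC term: 0.41 × 45.455 = 18.637; length term: −675/33 = −20.455
Tm = 81.5 + (0) + 18.637 − 20.455 = 79.682 → 79.7°C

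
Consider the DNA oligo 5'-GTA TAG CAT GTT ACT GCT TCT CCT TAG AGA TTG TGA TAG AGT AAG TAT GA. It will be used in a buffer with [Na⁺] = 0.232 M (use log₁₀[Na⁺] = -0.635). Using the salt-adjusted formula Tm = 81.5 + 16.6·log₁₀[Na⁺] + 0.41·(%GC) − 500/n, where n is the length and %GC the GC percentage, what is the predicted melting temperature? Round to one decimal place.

Length n = 50. Scanning the sequence gives A=14, G=12, T=18, C=6.
G+C = 18, so %GC = 18/50 × 100 = 36%
Salt term: 16.6 × (-0.635) = -10.541
GC term: 0.41 × 36 = 14.76; length term: −500/50 = −10
Tm = 81.5 + (-10.541) + 14.76 − 10 = 75.719 → 75.7°C

75.7°C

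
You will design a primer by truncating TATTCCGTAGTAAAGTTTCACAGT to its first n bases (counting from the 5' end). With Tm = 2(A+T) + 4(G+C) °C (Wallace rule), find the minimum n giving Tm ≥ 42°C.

First 15 bases: TATTCCGTAGTAAAG → Tm = 40°C (< 42°C)
First 16 bases: TATTCCGTAGTAAAGT → Tm = 42°C (≥ 42°C)
Each additional base adds 2°C (A/T) or 4°C (G/C), so Tm is non-decreasing in n; n = 16 is the first length to reach 42°C.

n = 16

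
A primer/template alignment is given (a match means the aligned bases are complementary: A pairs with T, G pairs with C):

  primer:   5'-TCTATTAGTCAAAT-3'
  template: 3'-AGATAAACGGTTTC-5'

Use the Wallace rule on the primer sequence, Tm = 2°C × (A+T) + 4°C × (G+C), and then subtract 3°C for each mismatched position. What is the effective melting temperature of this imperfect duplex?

Primer base counts: A=5, T=6, G=1, C=2 → A+T=11, G+C=3
Perfect-match Tm = 2(11) + 4(3) = 22 + 12 = 34°C
Mismatches (positions where the bases are not complementary): 3 (at positions 7, 9, 14)
Effective Tm = 34 − 3×3 = 34 − 9 = 25°C

25°C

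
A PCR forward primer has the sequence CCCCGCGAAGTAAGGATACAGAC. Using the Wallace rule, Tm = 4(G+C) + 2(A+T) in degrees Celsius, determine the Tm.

Base counts: A=8, T=2, G=6, C=7
A+T = 10, G+C = 13
Tm = 2×10 + 4×13 = 72°C

72°C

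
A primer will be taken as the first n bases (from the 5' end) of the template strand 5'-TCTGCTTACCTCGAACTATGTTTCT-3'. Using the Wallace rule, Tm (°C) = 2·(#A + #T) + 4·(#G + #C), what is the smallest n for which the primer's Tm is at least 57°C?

First 19 bases: TCTGCTTACCTCGAACTAT → Tm = 54°C (< 57°C)
First 20 bases: TCTGCTTACCTCGAACTATG → Tm = 58°C (≥ 57°C)
Each additional base adds 2°C (A/T) or 4°C (G/C), so Tm is non-decreasing in n; n = 20 is the first length to reach 57°C.

n = 20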